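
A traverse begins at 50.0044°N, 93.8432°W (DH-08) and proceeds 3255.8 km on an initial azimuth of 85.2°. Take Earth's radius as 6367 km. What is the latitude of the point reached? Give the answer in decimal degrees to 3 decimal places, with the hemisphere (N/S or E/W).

43.981°N

δ = d/R = 3255.8/6367 = 0.511355 rad
φ₂ = arcsin(sin φ₁ cos δ + cos φ₁ sin δ cos θ)
   = arcsin(0.76609·0.87208 + 0.64273·0.48936·0.08368) = 43.98065°
λ₂ = λ₁ + atan2(sin θ sin δ cos φ₁, cos δ − sin φ₁ sin φ₂) = -51.18033°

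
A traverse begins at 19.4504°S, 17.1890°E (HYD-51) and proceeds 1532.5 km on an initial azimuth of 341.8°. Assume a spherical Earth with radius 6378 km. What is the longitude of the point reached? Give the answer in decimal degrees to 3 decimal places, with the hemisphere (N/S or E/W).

12.900°E

δ = d/R = 1532.5/6378 = 0.240279 rad
φ₂ = arcsin(sin φ₁ cos δ + cos φ₁ sin δ cos θ)
   = arcsin(-0.33299·0.97127 + 0.94293·0.23797·0.94997) = -6.33017°
λ₂ = λ₁ + atan2(sin θ sin δ cos φ₁, cos δ − sin φ₁ sin φ₂) = 12.90022°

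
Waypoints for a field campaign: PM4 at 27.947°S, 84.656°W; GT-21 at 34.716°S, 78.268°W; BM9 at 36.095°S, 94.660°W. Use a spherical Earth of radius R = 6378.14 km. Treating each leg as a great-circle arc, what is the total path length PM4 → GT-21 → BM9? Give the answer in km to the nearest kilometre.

2461 km

PM4→GT-21: c = 0.151664 rad, d = 967.33 km
GT-21→BM9: c = 0.234145 rad, d = 1493.41 km
Total = 967.33 + 1493.41 = 2460.74 km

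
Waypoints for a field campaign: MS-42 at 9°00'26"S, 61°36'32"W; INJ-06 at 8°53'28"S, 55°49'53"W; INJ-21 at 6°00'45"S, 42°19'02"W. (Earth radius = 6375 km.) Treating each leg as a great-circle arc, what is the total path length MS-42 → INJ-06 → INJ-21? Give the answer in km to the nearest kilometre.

2160 km

MS-42: φ = -9.00722°, λ = -61.60889°
INJ-06: φ = -8.89111°, λ = -55.83139°
INJ-21: φ = -6.01250°, λ = -42.31722°
MS-42→INJ-06: c = 0.099628 rad, d = 635.13 km
INJ-06→INJ-21: c = 0.239176 rad, d = 1524.75 km
Total = 635.13 + 1524.75 = 2159.88 km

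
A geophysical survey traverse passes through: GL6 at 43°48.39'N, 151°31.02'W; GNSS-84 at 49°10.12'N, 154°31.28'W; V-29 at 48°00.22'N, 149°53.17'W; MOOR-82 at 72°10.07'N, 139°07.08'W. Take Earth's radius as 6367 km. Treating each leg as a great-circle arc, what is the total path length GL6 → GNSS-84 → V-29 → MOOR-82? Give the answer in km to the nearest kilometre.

GL6: φ = +43.80650°, λ = -151.51700°
GNSS-84: φ = +49.16867°, λ = -154.52133°
V-29: φ = +48.00367°, λ = -149.88617°
MOOR-82: φ = +72.16783°, λ = -139.11800°
GL6→GNSS-84: c = 0.100288 rad, d = 638.54 km
GNSS-84→V-29: c = 0.057235 rad, d = 364.41 km
V-29→MOOR-82: c = 0.430473 rad, d = 2740.82 km
Total = 638.54 + 364.41 + 2740.82 = 3743.77 km

3744 km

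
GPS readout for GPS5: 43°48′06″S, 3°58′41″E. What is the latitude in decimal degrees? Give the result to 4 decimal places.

43° + 48′/60 + 6″/3600 = 43 + 0.80000 + 0.00167 = 43.8017°

43.8017°S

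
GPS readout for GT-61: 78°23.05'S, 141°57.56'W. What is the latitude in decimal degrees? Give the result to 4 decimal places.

78° + 23.05′/60 = 78 + 0.38417 = 78.3842°

78.3842°S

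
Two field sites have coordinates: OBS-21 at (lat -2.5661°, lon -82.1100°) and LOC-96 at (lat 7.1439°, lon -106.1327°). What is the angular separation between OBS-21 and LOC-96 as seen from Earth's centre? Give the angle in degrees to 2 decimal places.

25.87°

Δφ = 9.7100°,  Δλ = -24.0227°
a = sin²(Δφ/2) + cos φ₁ cos φ₂ sin²(Δλ/2) = 0.050092
c = 2·arcsin(√a) = 0.451447 rad = 25.8660°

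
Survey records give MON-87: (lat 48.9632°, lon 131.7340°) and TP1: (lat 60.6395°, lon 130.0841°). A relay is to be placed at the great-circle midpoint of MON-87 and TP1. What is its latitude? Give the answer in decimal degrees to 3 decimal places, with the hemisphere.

54.804°N

Bx = cos φ₂ cos Δλ = 0.490100,  By = cos φ₂ sin Δλ = -0.014117
φₘ = atan2(sin φ₁ + sin φ₂, √((cos φ₁ + Bx)² + By²)) = 54.80409°
λₘ = λ₁ + atan2(By, cos φ₁ + Bx) = 131.02864°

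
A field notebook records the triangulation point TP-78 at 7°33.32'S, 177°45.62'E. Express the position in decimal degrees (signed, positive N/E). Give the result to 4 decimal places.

lat: 7.5553° S → -7.5553°
lon: 177.7603° E → +177.7603°

-7.5553°, +177.7603°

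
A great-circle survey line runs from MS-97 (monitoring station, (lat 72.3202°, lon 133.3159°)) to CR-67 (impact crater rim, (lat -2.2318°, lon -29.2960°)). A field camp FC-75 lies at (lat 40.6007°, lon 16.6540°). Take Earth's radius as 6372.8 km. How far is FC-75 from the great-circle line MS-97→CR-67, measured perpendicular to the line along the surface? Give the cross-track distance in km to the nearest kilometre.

δ₁₃ = central angle MS-97→FC-75 = 1.027949 rad  (haversine)
θ₁₃ = bearing MS-97→FC-75 = 307.585°,  θ₁₂ = bearing MS-97→CR-67 = 341.582°
dₓₜ = R·arcsin(sin δ₁₃ · sin(θ₁₃ − θ₁₂)) = 6372.8·arcsin(0.85624·sin(-33.997°)) = -3181.616 km
|dₓₜ| = 3181.616 km

3182 km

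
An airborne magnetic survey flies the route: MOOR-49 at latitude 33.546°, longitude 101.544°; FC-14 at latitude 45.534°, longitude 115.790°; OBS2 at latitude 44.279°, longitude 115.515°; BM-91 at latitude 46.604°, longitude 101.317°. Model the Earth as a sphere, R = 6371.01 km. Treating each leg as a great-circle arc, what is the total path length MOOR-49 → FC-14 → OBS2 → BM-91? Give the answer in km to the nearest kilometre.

3080 km

MOOR-49→FC-14: c = 0.282944 rad, d = 1802.64 km
FC-14→OBS2: c = 0.022166 rad, d = 141.22 km
OBS2→BM-91: c = 0.178271 rad, d = 1135.77 km
Total = 1802.64 + 141.22 + 1135.77 = 3079.63 km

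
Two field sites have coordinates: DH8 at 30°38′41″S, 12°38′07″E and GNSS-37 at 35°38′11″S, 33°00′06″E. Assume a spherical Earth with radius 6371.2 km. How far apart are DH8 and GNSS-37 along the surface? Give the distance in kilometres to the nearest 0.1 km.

DH8: φ = -30.64472°, λ = +12.63528°
GNSS-37: φ = -35.63639°, λ = +33.00167°
Δφ = -4.9917°,  Δλ = 20.3664°
a = sin²(Δφ/2) + cos φ₁ cos φ₂ sin²(Δλ/2) = 0.023752
c = 2·arcsin(√a) = 0.309467 rad = 17.7312°
d = R·c = 6371.2 × 0.309467 = 1971.7 km

1971.7 km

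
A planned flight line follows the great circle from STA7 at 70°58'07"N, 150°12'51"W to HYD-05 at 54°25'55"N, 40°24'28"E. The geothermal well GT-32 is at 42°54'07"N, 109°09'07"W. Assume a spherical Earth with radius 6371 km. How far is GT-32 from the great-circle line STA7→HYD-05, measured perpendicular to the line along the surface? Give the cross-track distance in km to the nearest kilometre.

STA7: φ = +70.96861°, λ = -150.21417°
HYD-05: φ = +54.43194°, λ = +40.40778°
GT-32: φ = +42.90194°, λ = -109.15194°
δ₁₃ = central angle STA7→GT-32 = 0.602998 rad  (haversine)
θ₁₃ = bearing STA7→GT-32 = 121.955°,  θ₁₂ = bearing STA7→HYD-05 = 352.420°
dₓₜ = R·arcsin(sin δ₁₃ · sin(θ₁₃ − θ₁₂)) = 6371·arcsin(0.56711·sin(-230.465°)) = 2884.037 km
|dₓₜ| = 2884.037 km

2884 km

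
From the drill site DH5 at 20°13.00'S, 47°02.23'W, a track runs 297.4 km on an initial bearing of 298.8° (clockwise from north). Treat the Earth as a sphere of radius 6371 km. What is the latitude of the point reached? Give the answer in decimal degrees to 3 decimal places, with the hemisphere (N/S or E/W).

DH5: φ = -20.21667°, λ = -47.03717°
δ = d/R = 297.4/6371 = 0.046680 rad
φ₂ = arcsin(sin φ₁ cos δ + cos φ₁ sin δ cos θ)
   = arcsin(-0.34557·0.99891 + 0.93839·0.04666·0.48175) = -18.91103°
λ₂ = λ₁ + atan2(sin θ sin δ cos φ₁, cos δ − sin φ₁ sin φ₂) = -49.51452°

18.911°S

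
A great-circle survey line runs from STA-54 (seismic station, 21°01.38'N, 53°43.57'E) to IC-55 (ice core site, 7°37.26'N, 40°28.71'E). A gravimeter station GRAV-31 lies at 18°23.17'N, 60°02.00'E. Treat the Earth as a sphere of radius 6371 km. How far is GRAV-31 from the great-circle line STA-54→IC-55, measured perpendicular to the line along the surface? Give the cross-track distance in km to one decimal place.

665.9 km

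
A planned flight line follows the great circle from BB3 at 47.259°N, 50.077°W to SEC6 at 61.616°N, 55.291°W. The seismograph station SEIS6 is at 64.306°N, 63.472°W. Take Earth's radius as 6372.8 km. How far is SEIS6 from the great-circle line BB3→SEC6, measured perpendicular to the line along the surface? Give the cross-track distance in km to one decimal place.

δ₁₃ = central angle BB3→SEIS6 = 0.323717 rad  (haversine)
θ₁₃ = bearing BB3→SEIS6 = 341.593°,  θ₁₂ = bearing BB3→SEC6 = 350.173°
dₓₜ = R·arcsin(sin δ₁₃ · sin(θ₁₃ − θ₁₂)) = 6372.8·arcsin(0.31809·sin(-8.580°)) = -302.539 km
|dₓₜ| = 302.539 km

302.5 km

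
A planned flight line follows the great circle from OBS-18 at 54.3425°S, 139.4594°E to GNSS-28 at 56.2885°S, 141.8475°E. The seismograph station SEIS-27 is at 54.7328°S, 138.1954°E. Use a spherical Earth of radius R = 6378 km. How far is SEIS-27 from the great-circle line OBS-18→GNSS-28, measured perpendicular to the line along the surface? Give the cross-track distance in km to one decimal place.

δ₁₃ = central angle OBS-18→SEIS-27 = 0.014499 rad  (haversine)
θ₁₃ = bearing OBS-18→SEIS-27 = 241.463°,  θ₁₂ = bearing OBS-18→GNSS-28 = 146.049°
dₓₜ = R·arcsin(sin δ₁₃ · sin(θ₁₃ − θ₁₂)) = 6378·arcsin(0.01450·sin(95.414°)) = 92.060 km
|dₓₜ| = 92.060 km

92.1 km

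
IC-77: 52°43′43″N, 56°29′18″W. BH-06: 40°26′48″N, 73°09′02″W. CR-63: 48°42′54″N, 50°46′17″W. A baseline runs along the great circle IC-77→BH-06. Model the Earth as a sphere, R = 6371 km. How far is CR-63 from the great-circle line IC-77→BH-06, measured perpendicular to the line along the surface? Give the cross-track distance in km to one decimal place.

599.4 km

IC-77: φ = +52.72861°, λ = -56.48833°
BH-06: φ = +40.44667°, λ = -73.15056°
CR-63: φ = +48.71500°, λ = -50.77139°
δ₁₃ = central angle IC-77→CR-63 = 0.094268 rad  (haversine)
θ₁₃ = bearing IC-77→CR-63 = 135.713°,  θ₁₂ = bearing IC-77→BH-06 = 229.359°
dₓₜ = R·arcsin(sin δ₁₃ · sin(θ₁₃ − θ₁₂)) = 6371·arcsin(0.09413·sin(-93.646°)) = -599.364 km
|dₓₜ| = 599.364 km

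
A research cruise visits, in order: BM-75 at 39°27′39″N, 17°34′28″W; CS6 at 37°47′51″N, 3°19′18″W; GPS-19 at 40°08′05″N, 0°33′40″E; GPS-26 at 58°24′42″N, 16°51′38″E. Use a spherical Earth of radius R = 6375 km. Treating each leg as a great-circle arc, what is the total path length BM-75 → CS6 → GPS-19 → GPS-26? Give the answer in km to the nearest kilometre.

4015 km

BM-75: φ = +39.46083°, λ = -17.57444°
CS6: φ = +37.79750°, λ = -3.32167°
GPS-19: φ = +40.13472°, λ = +0.56111°
GPS-26: φ = +58.41167°, λ = +16.86056°
BM-75→CS6: c = 0.196273 rad, d = 1251.24 km
CS6→GPS-19: c = 0.066624 rad, d = 424.73 km
GPS-19→GPS-26: c = 0.366866 rad, d = 2338.77 km
Total = 1251.24 + 424.73 + 2338.77 = 4014.74 km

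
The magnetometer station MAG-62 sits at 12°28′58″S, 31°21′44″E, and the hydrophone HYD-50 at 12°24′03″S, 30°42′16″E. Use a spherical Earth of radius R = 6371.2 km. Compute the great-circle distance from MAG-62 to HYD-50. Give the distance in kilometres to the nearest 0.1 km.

72.0 km

MAG-62: φ = -12.48278°, λ = +31.36222°
HYD-50: φ = -12.40083°, λ = +30.70444°
Δφ = 0.0819°,  Δλ = -0.6578°
a = sin²(Δφ/2) + cos φ₁ cos φ₂ sin²(Δλ/2) = 0.000032
c = 2·arcsin(√a) = 0.011302 rad = 0.6475°
d = R·c = 6371.2 × 0.011302 = 72.0 km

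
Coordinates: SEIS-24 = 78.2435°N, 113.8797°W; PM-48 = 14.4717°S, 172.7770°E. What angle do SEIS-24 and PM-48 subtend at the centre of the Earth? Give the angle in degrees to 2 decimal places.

100.84°

Δφ = -92.7152°,  Δλ = -73.3433°
a = sin²(Δφ/2) + cos φ₁ cos φ₂ sin²(Δλ/2) = 0.594055
c = 2·arcsin(√a) = 1.760033 rad = 100.8425°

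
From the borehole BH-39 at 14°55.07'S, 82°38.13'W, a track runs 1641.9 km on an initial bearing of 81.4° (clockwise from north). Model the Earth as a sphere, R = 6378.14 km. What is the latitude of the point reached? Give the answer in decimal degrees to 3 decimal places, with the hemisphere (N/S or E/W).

12.249°S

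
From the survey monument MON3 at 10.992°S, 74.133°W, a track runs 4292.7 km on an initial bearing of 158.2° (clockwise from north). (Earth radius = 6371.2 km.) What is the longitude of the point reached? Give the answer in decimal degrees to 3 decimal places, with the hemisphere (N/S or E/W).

δ = d/R = 4292.7/6371.2 = 0.673766 rad
φ₂ = arcsin(sin φ₁ cos δ + cos φ₁ sin δ cos θ)
   = arcsin(-0.19067·0.78148 + 0.98165·0.62393·-0.92849) = -45.86419°
λ₂ = λ₁ + atan2(sin θ sin δ cos φ₁, cos δ − sin φ₁ sin φ₂) = -54.69770°

54.698°W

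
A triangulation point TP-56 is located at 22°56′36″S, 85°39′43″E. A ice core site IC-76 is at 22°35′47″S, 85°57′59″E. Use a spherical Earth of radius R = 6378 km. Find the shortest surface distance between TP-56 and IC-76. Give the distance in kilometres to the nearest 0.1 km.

49.7 km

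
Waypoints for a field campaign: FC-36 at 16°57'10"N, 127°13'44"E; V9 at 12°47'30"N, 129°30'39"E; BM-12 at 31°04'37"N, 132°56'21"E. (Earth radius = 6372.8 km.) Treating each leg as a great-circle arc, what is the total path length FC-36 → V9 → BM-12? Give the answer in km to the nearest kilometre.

2588 km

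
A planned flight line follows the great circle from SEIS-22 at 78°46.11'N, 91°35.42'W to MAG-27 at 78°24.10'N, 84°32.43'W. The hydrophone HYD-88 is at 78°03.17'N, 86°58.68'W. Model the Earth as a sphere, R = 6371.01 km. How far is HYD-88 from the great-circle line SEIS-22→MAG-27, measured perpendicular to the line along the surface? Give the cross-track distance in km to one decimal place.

53.2 km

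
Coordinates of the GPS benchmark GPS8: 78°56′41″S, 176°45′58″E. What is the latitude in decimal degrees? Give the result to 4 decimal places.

78° + 56′/60 + 41″/3600 = 78 + 0.93333 + 0.01139 = 78.9447°

78.9447°S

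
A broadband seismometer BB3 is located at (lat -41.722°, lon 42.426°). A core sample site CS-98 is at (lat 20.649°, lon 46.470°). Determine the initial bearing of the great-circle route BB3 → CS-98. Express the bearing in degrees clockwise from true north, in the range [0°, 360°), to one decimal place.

Δλ = 4.0440°
y = sin Δλ · cos φ₂ = 0.065992
x = cos φ₁ sin φ₂ − sin φ₁ cos φ₂ cos Δλ = 0.884418
θ = atan2(y, x) = 4.2673° → 4.2673° (mod 360°)

4.3°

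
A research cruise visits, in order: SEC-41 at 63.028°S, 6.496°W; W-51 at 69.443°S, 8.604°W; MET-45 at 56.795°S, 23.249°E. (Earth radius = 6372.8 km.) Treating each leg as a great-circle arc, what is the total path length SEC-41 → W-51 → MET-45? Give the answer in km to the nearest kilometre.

2808 km

SEC-41→W-51: c = 0.112923 rad, d = 719.64 km
W-51→MET-45: c = 0.327732 rad, d = 2088.57 km
Total = 719.64 + 2088.57 = 2808.21 km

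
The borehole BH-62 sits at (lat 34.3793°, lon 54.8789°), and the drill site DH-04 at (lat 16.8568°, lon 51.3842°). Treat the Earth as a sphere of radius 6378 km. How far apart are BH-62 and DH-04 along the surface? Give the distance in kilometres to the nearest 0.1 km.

Δφ = -17.5225°,  Δλ = -3.4947°
a = sin²(Δφ/2) + cos φ₁ cos φ₂ sin²(Δλ/2) = 0.023935
c = 2·arcsin(√a) = 0.310667 rad = 17.7999°
d = R·c = 6378 × 0.310667 = 1981.4 km

1981.4 km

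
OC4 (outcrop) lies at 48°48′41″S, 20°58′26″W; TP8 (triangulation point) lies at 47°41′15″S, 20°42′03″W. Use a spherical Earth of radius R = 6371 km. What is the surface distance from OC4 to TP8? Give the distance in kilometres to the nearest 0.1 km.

OC4: φ = -48.81139°, λ = -20.97389°
TP8: φ = -47.68750°, λ = -20.70083°
Δφ = 1.1239°,  Δλ = 0.2731°
a = sin²(Δφ/2) + cos φ₁ cos φ₂ sin²(Δλ/2) = 0.000099
c = 2·arcsin(√a) = 0.019871 rad = 1.1385°
d = R·c = 6371 × 0.019871 = 126.6 km

126.6 km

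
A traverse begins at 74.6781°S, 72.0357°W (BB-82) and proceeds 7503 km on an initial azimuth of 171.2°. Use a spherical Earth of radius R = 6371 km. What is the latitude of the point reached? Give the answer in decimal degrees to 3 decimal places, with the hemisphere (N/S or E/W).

37.638°S

δ = d/R = 7503/6371 = 1.177680 rad
φ₂ = arcsin(sin φ₁ cos δ + cos φ₁ sin δ cos θ)
   = arcsin(-0.96446·0.38307 + 0.26424·0.92372·-0.98823) = -37.63762°
λ₂ = λ₁ + atan2(sin θ sin δ cos φ₁, cos δ − sin φ₁ sin φ₂) = 97.68455°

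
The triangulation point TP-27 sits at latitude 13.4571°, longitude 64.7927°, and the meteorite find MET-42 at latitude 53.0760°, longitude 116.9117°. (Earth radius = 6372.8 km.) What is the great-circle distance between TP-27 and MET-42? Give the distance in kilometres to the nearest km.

Δφ = 39.6189°,  Δλ = 52.1190°
a = sin²(Δφ/2) + cos φ₁ cos φ₂ sin²(Δλ/2) = 0.227604
c = 2·arcsin(√a) = 0.994655 rad = 56.9896°
d = R·c = 6372.8 × 0.994655 = 6338.7 km

6339 km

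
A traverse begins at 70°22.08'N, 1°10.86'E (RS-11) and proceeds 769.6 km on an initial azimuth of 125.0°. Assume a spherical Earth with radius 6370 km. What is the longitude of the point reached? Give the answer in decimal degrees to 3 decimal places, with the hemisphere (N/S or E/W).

15.091°E

RS-11: φ = +70.36800°, λ = +1.18100°
δ = d/R = 769.6/6370 = 0.120816 rad
φ₂ = arcsin(sin φ₁ cos δ + cos φ₁ sin δ cos θ)
   = arcsin(0.94187·0.99271 + 0.33598·0.12052·-0.57358) = 65.75229°
λ₂ = λ₁ + atan2(sin θ sin δ cos φ₁, cos δ − sin φ₁ sin φ₂) = 15.09091°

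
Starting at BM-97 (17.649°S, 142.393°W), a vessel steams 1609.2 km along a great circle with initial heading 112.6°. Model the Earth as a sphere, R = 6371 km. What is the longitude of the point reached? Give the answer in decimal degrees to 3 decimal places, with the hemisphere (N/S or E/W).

δ = d/R = 1609.2/6371 = 0.252582 rad
φ₂ = arcsin(sin φ₁ cos δ + cos φ₁ sin δ cos θ)
   = arcsin(-0.30318·0.96827 + 0.95293·0.24990·-0.38430) = -22.64883°
λ₂ = λ₁ + atan2(sin θ sin δ cos φ₁, cos δ − sin φ₁ sin φ₂) = -127.91586°

127.916°W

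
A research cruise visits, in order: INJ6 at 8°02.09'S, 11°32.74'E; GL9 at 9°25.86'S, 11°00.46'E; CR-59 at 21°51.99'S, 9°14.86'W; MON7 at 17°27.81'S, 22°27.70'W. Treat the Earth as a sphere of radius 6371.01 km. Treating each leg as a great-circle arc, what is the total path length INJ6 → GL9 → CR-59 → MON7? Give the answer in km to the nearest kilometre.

4200 km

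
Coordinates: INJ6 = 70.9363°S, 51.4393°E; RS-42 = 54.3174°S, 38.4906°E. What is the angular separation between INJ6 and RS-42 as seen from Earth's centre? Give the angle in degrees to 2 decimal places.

17.56°

Δφ = 16.6189°,  Δλ = -12.9487°
a = sin²(Δφ/2) + cos φ₁ cos φ₂ sin²(Δλ/2) = 0.023308
c = 2·arcsin(√a) = 0.306539 rad = 17.5634°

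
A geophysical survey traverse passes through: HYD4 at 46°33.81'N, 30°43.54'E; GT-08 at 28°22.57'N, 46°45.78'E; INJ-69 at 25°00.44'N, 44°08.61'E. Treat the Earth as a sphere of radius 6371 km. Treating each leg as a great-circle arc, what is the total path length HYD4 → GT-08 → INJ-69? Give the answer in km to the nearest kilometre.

2914 km

HYD4: φ = +46.56350°, λ = +30.72567°
GT-08: φ = +28.37617°, λ = +46.76300°
INJ-69: φ = +25.00733°, λ = +44.14350°
HYD4→GT-08: c = 0.385799 rad, d = 2457.93 km
GT-08→INJ-69: c = 0.071587 rad, d = 456.08 km
Total = 2457.93 + 456.08 = 2914.01 km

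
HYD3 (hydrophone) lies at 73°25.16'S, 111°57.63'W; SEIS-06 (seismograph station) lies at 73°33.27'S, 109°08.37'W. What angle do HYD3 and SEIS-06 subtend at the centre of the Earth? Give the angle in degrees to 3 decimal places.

0.813°

HYD3: φ = -73.41933°, λ = -111.96050°
SEIS-06: φ = -73.55450°, λ = -109.13950°
Δφ = -0.1352°,  Δλ = 2.8210°
a = sin²(Δφ/2) + cos φ₁ cos φ₂ sin²(Δλ/2) = 0.000050
c = 2·arcsin(√a) = 0.014191 rad = 0.8131°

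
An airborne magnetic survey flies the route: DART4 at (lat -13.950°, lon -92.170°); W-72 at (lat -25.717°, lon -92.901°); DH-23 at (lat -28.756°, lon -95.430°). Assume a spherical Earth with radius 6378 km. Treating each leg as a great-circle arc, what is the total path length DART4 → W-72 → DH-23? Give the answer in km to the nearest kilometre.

DART4→W-72: c = 0.205722 rad, d = 1312.09 km
W-72→DH-23: c = 0.065976 rad, d = 420.79 km
Total = 1312.09 + 420.79 = 1732.89 km

1733 km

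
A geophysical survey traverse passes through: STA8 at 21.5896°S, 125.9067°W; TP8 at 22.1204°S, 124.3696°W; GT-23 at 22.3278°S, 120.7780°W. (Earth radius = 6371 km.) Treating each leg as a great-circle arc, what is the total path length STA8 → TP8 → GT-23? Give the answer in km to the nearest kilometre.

540 km

STA8→TP8: c = 0.026567 rad, d = 169.26 km
TP8→GT-23: c = 0.058140 rad, d = 370.41 km
Total = 169.26 + 370.41 = 539.67 km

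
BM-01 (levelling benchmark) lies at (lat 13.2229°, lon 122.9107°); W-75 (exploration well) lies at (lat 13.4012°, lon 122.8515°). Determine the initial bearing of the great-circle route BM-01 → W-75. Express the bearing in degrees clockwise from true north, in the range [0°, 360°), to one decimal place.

342.1°

Δλ = -0.0592°
y = sin Δλ · cos φ₂ = -0.001005
x = cos φ₁ sin φ₂ − sin φ₁ cos φ₂ cos Δλ = 0.003112
θ = atan2(y, x) = -17.8990° → 342.1010° (mod 360°)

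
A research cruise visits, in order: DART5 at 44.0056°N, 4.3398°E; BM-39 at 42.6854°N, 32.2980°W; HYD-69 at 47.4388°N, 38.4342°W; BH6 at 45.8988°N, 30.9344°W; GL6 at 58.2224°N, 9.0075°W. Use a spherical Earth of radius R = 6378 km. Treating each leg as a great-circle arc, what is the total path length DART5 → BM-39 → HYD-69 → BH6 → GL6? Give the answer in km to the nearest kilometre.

6275 km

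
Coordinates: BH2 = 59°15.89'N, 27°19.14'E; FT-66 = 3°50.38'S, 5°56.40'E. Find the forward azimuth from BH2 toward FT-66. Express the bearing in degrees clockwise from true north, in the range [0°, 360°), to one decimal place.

203.6°

BH2: φ = +59.26483°, λ = +27.31900°
FT-66: φ = -3.83967°, λ = +5.94000°
Δλ = -21.3790°
y = sin Δλ · cos φ₂ = -0.363717
x = cos φ₁ sin φ₂ − sin φ₁ cos φ₂ cos Δλ = -0.832821
θ = atan2(y, x) = -156.4077° → 203.5923° (mod 360°)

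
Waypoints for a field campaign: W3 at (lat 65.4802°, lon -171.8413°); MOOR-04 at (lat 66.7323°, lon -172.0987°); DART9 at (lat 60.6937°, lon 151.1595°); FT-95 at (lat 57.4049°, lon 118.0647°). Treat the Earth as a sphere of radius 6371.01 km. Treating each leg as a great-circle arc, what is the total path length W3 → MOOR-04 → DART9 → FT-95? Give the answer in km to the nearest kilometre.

3942 km

W3→MOOR-04: c = 0.021929 rad, d = 139.71 km
MOOR-04→DART9: c = 0.297614 rad, d = 1896.10 km
DART9→FT-95: c = 0.299190 rad, d = 1906.14 km
Total = 139.71 + 1896.10 + 1906.14 = 3941.96 km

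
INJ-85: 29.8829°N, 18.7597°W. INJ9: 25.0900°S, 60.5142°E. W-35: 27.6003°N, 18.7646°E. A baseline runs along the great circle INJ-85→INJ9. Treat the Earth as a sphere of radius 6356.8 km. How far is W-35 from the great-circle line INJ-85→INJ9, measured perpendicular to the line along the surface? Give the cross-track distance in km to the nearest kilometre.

1872 km

δ₁₃ = central angle INJ-85→W-35 = 0.573097 rad  (haversine)
θ₁₃ = bearing INJ-85→W-35 = 84.547°,  θ₁₂ = bearing INJ-85→INJ9 = 116.911°
dₓₜ = R·arcsin(sin δ₁₃ · sin(θ₁₃ − θ₁₂)) = 6356.8·arcsin(0.54224·sin(-32.364°)) = -1872.028 km
|dₓₜ| = 1872.028 km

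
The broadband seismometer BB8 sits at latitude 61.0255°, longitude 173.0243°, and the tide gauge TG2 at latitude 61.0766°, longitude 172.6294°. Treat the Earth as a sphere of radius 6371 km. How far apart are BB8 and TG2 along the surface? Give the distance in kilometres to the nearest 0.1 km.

Δφ = 0.0511°,  Δλ = -0.3949°
a = sin²(Δφ/2) + cos φ₁ cos φ₂ sin²(Δλ/2) = 0.000003
c = 2·arcsin(√a) = 0.003453 rad = 0.1979°
d = R·c = 6371 × 0.003453 = 22.0 km

22.0 km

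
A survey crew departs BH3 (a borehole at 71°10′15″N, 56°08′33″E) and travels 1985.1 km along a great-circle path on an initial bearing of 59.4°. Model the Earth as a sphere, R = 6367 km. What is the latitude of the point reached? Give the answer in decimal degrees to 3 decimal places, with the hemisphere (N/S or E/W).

72.036°N

BH3: φ = +71.17083°, λ = +56.14250°
δ = d/R = 1985.1/6367 = 0.311779 rad
φ₂ = arcsin(sin φ₁ cos δ + cos φ₁ sin δ cos θ)
   = arcsin(0.94649·0.95179 + 0.32275·0.30675·0.50904) = 72.03615°
λ₂ = λ₁ + atan2(sin θ sin δ cos φ₁, cos δ − sin φ₁ sin φ₂) = 115.02373°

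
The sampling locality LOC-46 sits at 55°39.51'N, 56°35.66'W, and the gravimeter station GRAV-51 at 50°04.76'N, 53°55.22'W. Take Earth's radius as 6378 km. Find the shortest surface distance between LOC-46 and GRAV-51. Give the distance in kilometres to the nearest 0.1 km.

LOC-46: φ = +55.65850°, λ = -56.59433°
GRAV-51: φ = +50.07933°, λ = -53.92033°
Δφ = -5.5792°,  Δλ = 2.6740°
a = sin²(Δφ/2) + cos φ₁ cos φ₂ sin²(Δλ/2) = 0.002566
c = 2·arcsin(√a) = 0.101348 rad = 5.8068°
d = R·c = 6378 × 0.101348 = 646.4 km

646.4 km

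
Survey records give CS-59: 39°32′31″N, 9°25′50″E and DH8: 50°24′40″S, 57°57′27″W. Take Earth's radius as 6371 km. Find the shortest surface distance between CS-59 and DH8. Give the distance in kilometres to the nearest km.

11960 km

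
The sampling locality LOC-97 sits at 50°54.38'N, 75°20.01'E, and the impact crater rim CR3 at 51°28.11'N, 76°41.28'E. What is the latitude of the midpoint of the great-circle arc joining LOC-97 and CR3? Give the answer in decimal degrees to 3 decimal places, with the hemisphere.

LOC-97: φ = +50.90633°, λ = +75.33350°
CR3: φ = +51.46850°, λ = +76.68800°
Bx = cos φ₂ cos Δλ = 0.622771,  By = cos φ₂ sin Δλ = 0.014725
φₘ = atan2(sin φ₁ + sin φ₂, √((cos φ₁ + Bx)² + By²)) = 51.18937°
λₘ = λ₁ + atan2(By, cos φ₁ + Bx) = 76.00662°

51.189°N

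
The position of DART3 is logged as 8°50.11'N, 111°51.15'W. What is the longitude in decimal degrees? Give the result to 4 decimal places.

111.8525°W

111° + 51.15′/60 = 111 + 0.85250 = 111.8525°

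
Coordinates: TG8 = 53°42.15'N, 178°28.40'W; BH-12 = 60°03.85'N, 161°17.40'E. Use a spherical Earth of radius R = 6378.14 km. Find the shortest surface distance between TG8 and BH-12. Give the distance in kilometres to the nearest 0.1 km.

1411.7 km

TG8: φ = +53.70250°, λ = -178.47333°
BH-12: φ = +60.06417°, λ = +161.29000°
Δφ = 6.3617°,  Δλ = -20.2367°
a = sin²(Δφ/2) + cos φ₁ cos φ₂ sin²(Δλ/2) = 0.012197
c = 2·arcsin(√a) = 0.221328 rad = 12.6811°
d = R·c = 6378.14 × 0.221328 = 1411.7 km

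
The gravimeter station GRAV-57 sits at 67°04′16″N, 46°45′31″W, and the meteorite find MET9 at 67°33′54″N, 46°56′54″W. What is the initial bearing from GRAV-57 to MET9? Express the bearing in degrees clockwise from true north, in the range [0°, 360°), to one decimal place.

351.7°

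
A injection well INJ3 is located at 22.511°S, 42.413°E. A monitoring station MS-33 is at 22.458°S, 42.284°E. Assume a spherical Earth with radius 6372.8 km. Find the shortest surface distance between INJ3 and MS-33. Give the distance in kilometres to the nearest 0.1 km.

14.5 km

Δφ = 0.0530°,  Δλ = -0.1290°
a = sin²(Δφ/2) + cos φ₁ cos φ₂ sin²(Δλ/2) = 0.000001
c = 2·arcsin(√a) = 0.002277 rad = 0.1304°
d = R·c = 6372.8 × 0.002277 = 14.5 km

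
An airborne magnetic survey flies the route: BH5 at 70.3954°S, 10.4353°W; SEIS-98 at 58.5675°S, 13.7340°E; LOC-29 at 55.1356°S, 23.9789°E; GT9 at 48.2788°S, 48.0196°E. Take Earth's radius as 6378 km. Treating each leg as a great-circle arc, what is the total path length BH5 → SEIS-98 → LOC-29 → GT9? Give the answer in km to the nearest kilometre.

4274 km

BH5→SEIS-98: c = 0.271278 rad, d = 1730.21 km
SEIS-98→LOC-29: c = 0.114484 rad, d = 730.18 km
LOC-29→GT9: c = 0.284337 rad, d = 1813.50 km
Total = 1730.21 + 730.18 + 1813.50 = 4273.89 km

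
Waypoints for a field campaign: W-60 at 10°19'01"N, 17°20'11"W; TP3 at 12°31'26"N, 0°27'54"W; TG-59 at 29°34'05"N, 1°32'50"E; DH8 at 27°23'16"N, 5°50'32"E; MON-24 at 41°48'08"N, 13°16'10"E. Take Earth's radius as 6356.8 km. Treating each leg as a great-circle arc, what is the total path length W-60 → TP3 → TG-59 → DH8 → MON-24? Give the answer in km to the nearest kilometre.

5972 km

W-60: φ = +10.31694°, λ = -17.33639°
TP3: φ = +12.52389°, λ = -0.46500°
TG-59: φ = +29.56806°, λ = +1.54722°
DH8: φ = +27.38778°, λ = +5.84222°
MON-24: φ = +41.80222°, λ = +13.26944°
W-60→TP3: c = 0.291129 rad, d = 1850.65 km
TP3→TG-59: c = 0.299258 rad, d = 1902.32 km
TG-59→DH8: c = 0.076081 rad, d = 483.63 km
DH8→MON-24: c = 0.272998 rad, d = 1735.39 km
Total = 1850.65 + 1902.32 + 483.63 + 1735.39 = 5971.99 km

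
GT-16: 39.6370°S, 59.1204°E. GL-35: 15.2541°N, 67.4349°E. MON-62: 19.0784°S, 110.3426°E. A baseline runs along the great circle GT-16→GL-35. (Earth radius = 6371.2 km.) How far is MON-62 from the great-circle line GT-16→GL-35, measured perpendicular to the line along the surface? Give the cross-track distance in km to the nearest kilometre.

δ₁₃ = central angle GT-16→MON-62 = 0.844192 rad  (haversine)
θ₁₃ = bearing GT-16→MON-62 = 80.305°,  θ₁₂ = bearing GT-16→GL-35 = 9.754°
dₓₜ = R·arcsin(sin δ₁₃ · sin(θ₁₃ − θ₁₂)) = 6371.2·arcsin(0.74743·sin(70.551°)) = 4983.053 km
|dₓₜ| = 4983.053 km

4983 km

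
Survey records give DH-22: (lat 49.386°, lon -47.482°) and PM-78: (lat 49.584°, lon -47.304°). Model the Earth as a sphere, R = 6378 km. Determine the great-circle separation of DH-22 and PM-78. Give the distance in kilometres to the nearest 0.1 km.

25.5 km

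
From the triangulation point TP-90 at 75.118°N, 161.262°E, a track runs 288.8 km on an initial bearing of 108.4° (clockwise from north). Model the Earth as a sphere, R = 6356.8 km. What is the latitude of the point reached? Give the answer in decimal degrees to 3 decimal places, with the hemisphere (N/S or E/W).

74.108°N

δ = d/R = 288.8/6356.8 = 0.045432 rad
φ₂ = arcsin(sin φ₁ cos δ + cos φ₁ sin δ cos θ)
   = arcsin(0.96646·0.99897 + 0.25683·0.04542·-0.31565) = 74.10763°
λ₂ = λ₁ + atan2(sin θ sin δ cos φ₁, cos δ − sin φ₁ sin φ₂) = 170.31657°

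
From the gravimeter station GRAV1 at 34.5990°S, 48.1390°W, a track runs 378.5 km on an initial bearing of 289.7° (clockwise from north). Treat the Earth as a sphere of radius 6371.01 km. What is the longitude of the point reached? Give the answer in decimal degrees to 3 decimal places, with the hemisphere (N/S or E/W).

51.978°W

δ = d/R = 378.5/6371.01 = 0.059410 rad
φ₂ = arcsin(sin φ₁ cos δ + cos φ₁ sin δ cos θ)
   = arcsin(-0.56783·0.99824 + 0.82315·0.05937·0.33710) = -33.39119°
λ₂ = λ₁ + atan2(sin θ sin δ cos φ₁, cos δ − sin φ₁ sin φ₂) = -51.97788°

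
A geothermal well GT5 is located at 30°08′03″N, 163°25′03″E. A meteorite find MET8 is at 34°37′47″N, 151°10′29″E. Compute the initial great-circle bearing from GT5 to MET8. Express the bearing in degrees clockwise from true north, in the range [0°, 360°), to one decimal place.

GT5: φ = +30.13417°, λ = +163.41750°
MET8: φ = +34.62972°, λ = +151.17472°
Δλ = -12.2428°
y = sin Δλ · cos φ₂ = -0.174487
x = cos φ₁ sin φ₂ − sin φ₁ cos φ₂ cos Δλ = 0.087776
θ = atan2(y, x) = -63.2952° → 296.7048° (mod 360°)

296.7°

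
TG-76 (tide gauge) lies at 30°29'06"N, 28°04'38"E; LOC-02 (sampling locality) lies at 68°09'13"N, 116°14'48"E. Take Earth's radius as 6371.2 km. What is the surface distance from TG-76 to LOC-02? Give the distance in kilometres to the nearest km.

6810 km

TG-76: φ = +30.48500°, λ = +28.07722°
LOC-02: φ = +68.15361°, λ = +116.24667°
Δφ = 37.6686°,  Δλ = 88.1694°
a = sin²(Δφ/2) + cos φ₁ cos φ₂ sin²(Δλ/2) = 0.259438
c = 2·arcsin(√a) = 1.068860 rad = 61.2412°
d = R·c = 6371.2 × 1.068860 = 6809.9 km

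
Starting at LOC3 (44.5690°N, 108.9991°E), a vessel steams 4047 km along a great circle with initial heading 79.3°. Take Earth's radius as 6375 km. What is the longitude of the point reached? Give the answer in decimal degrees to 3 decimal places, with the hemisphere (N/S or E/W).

δ = d/R = 4047/6375 = 0.634824 rad
φ₂ = arcsin(sin φ₁ cos δ + cos φ₁ sin δ cos θ)
   = arcsin(0.70177·0.80518 + 0.71241·0.59304·0.18567) = 40.05237°
λ₂ = λ₁ + atan2(sin θ sin δ cos φ₁, cos δ − sin φ₁ sin φ₂) = 158.57597°

158.576°E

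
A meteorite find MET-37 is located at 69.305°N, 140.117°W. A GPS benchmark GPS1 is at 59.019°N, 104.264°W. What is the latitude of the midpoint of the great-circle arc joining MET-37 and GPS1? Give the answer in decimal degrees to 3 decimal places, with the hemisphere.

65.224°N

Bx = cos φ₂ cos Δλ = 0.417219,  By = cos φ₂ sin Δλ = 0.301495
φₘ = atan2(sin φ₁ + sin φ₂, √((cos φ₁ + Bx)² + By²)) = 65.22380°
λₘ = λ₁ + atan2(By, cos φ₁ + Bx) = -118.74953°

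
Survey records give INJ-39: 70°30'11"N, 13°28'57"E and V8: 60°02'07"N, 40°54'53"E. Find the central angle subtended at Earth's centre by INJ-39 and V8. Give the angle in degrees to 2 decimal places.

INJ-39: φ = +70.50306°, λ = +13.48250°
V8: φ = +60.03528°, λ = +40.91472°
Δφ = -10.4678°,  Δλ = 27.4322°
a = sin²(Δφ/2) + cos φ₁ cos φ₂ sin²(Δλ/2) = 0.017694
c = 2·arcsin(√a) = 0.266825 rad = 15.2880°

15.29°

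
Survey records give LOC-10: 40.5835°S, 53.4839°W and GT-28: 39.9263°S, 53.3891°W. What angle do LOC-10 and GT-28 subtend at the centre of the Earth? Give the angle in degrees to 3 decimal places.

Δφ = 0.6572°,  Δλ = 0.0948°
a = sin²(Δφ/2) + cos φ₁ cos φ₂ sin²(Δλ/2) = 0.000033
c = 2·arcsin(√a) = 0.011540 rad = 0.6612°

0.661°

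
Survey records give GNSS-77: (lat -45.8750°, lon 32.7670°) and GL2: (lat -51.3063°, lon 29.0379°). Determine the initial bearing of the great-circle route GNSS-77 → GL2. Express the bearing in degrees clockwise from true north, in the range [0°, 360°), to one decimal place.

203.0°

Δλ = -3.7291°
y = sin Δλ · cos φ₂ = -0.040660
x = cos φ₁ sin φ₂ − sin φ₁ cos φ₂ cos Δλ = -0.095602
θ = atan2(y, x) = -156.9600° → 203.0400° (mod 360°)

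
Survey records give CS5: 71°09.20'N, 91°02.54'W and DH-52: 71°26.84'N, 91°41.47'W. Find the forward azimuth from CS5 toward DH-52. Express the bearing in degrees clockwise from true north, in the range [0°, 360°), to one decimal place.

CS5: φ = +71.15333°, λ = -91.04233°
DH-52: φ = +71.44733°, λ = -91.69117°
Δλ = -0.6488°
y = sin Δλ · cos φ₂ = -0.003603
x = cos φ₁ sin φ₂ − sin φ₁ cos φ₂ cos Δλ = 0.005151
θ = atan2(y, x) = -34.9745° → 325.0255° (mod 360°)

325.0°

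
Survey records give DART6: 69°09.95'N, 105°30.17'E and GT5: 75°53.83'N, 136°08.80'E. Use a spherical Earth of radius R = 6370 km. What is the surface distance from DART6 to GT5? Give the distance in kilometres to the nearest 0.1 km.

1243.6 km

DART6: φ = +69.16583°, λ = +105.50283°
GT5: φ = +75.89717°, λ = +136.14667°
Δφ = 6.7313°,  Δλ = 30.6438°
a = sin²(Δφ/2) + cos φ₁ cos φ₂ sin²(Δλ/2) = 0.009498
c = 2·arcsin(√a) = 0.195223 rad = 11.1854°
d = R·c = 6370 × 0.195223 = 1243.6 km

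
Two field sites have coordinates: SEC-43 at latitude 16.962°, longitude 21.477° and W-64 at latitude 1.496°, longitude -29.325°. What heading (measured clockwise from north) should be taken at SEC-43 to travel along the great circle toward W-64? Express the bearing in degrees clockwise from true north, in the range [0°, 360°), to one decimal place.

258.4°

Δλ = -50.8020°
y = sin Δλ · cos φ₂ = -0.774702
x = cos φ₁ sin φ₂ − sin φ₁ cos φ₂ cos Δλ = -0.159344
θ = atan2(y, x) = -101.6228° → 258.3772° (mod 360°)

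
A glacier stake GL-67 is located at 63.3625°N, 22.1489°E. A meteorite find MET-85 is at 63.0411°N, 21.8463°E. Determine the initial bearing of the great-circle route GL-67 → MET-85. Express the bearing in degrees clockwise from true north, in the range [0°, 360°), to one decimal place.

Δλ = -0.3026°
y = sin Δλ · cos φ₂ = -0.002394
x = cos φ₁ sin φ₂ − sin φ₁ cos φ₂ cos Δλ = -0.005604
θ = atan2(y, x) = -156.8647° → 203.1353° (mod 360°)

203.1°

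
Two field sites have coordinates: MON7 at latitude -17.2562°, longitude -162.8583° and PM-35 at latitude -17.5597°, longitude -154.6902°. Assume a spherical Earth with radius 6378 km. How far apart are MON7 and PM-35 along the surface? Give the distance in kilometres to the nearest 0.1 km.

Δφ = -0.3035°,  Δλ = 8.1681°
a = sin²(Δφ/2) + cos φ₁ cos φ₂ sin²(Δλ/2) = 0.004625
c = 2·arcsin(√a) = 0.136123 rad = 7.7993°
d = R·c = 6378 × 0.136123 = 868.2 km

868.2 km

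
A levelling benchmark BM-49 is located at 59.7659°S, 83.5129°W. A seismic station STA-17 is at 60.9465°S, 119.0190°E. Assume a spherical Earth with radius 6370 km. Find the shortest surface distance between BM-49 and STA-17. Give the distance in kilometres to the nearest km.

6452 km

Δφ = -1.1806°,  Δλ = -157.4681°
a = sin²(Δφ/2) + cos φ₁ cos φ₂ sin²(Δλ/2) = 0.235303
c = 2·arcsin(√a) = 1.012909 rad = 58.0354°
d = R·c = 6370 × 1.012909 = 6452.2 km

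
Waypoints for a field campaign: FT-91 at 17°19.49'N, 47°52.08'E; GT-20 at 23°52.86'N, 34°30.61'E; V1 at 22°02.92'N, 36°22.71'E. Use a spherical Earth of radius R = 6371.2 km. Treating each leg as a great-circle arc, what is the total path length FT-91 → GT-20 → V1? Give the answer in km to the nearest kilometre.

1848 km

FT-91: φ = +17.32483°, λ = +47.86800°
GT-20: φ = +23.88100°, λ = +34.51017°
V1: φ = +22.04867°, λ = +36.37850°
FT-91→GT-20: c = 0.246202 rad, d = 1568.60 km
GT-20→V1: c = 0.043864 rad, d = 279.47 km
Total = 1568.60 + 279.47 = 1848.07 km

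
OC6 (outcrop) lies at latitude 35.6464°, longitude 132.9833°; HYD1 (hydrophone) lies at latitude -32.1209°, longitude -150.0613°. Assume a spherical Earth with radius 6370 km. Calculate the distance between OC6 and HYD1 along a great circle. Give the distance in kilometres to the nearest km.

Δφ = -67.7673°,  Δλ = 76.9554°
a = sin²(Δφ/2) + cos φ₁ cos φ₂ sin²(Δλ/2) = 0.577264
c = 2·arcsin(√a) = 1.725945 rad = 98.8894°
d = R·c = 6370 × 1.725945 = 10994.3 km

10994 km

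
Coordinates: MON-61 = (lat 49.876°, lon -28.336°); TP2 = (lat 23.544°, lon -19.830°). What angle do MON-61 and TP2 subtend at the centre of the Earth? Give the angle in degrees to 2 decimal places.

Δφ = -26.3320°,  Δλ = 8.5060°
a = sin²(Δφ/2) + cos φ₁ cos φ₂ sin²(Δλ/2) = 0.055130
c = 2·arcsin(√a) = 0.474020 rad = 27.1594°

27.16°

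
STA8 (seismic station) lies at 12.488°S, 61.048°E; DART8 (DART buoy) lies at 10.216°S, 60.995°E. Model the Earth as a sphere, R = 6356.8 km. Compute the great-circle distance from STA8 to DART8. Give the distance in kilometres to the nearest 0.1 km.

252.1 km

Δφ = 2.2720°,  Δλ = -0.0530°
a = sin²(Δφ/2) + cos φ₁ cos φ₂ sin²(Δλ/2) = 0.000393
c = 2·arcsin(√a) = 0.039664 rad = 2.2726°
d = R·c = 6356.8 × 0.039664 = 252.1 km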